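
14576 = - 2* ( - 7288) 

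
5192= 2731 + 2461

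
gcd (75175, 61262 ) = 1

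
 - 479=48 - 527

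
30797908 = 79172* 389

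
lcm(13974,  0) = 0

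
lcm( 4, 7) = 28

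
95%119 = 95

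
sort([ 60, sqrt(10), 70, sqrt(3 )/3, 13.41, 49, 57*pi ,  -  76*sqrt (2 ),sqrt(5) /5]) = [-76 * sqrt(2), sqrt( 5)/5,sqrt(3)/3,sqrt( 10),13.41, 49, 60,70, 57*pi]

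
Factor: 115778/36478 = 23^(-1 )*73^1  =  73/23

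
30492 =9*3388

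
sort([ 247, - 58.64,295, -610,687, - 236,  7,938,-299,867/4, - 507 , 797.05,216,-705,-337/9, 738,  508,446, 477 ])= [ - 705,-610, - 507, - 299,- 236, - 58.64,-337/9, 7,216,867/4,247,295,446,477, 508, 687, 738, 797.05,938 ]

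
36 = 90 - 54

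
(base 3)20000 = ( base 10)162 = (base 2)10100010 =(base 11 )138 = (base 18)90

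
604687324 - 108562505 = 496124819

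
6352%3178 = 3174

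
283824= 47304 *6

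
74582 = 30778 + 43804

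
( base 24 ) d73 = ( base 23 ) eb0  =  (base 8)16753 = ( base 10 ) 7659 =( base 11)5833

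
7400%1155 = 470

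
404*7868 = 3178672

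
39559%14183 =11193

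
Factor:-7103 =- 7103^1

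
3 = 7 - 4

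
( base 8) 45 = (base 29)18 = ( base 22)1F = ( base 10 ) 37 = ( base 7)52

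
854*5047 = 4310138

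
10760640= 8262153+2498487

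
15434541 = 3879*3979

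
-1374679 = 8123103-9497782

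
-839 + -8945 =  - 9784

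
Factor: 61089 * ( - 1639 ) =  - 100124871  =  -  3^1 *7^1 * 11^1 * 149^1*2909^1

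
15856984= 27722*572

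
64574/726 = 32287/363 = 88.94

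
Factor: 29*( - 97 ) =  - 2813 = - 29^1 *97^1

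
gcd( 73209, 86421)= 3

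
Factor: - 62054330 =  - 2^1 * 5^1*13^1*477341^1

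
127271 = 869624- 742353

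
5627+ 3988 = 9615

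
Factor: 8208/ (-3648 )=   -9/4 = - 2^ ( - 2) * 3^2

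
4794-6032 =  - 1238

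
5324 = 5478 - 154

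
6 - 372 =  - 366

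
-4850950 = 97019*( - 50 ) 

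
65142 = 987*66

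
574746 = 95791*6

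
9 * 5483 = 49347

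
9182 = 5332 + 3850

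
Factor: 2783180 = 2^2*5^1*31^1*67^2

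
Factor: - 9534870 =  - 2^1 * 3^2*5^1 * 105943^1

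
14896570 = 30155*494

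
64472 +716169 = 780641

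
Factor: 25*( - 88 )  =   - 2^3*5^2*11^1 = - 2200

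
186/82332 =31/13722 = 0.00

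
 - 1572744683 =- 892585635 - 680159048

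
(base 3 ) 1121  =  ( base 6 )111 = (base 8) 53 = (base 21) 21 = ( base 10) 43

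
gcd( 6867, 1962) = 981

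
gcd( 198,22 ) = 22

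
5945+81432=87377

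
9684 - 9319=365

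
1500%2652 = 1500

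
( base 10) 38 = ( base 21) 1h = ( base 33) 15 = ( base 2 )100110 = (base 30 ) 18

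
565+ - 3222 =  - 2657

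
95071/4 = 95071/4 = 23767.75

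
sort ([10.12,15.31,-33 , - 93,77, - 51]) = [ - 93, - 51,  -  33, 10.12, 15.31, 77]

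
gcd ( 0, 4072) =4072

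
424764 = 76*5589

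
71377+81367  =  152744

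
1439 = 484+955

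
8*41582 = 332656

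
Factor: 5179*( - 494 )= -2^1*13^1*19^1*5179^1 = -2558426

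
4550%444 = 110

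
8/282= 4/141 = 0.03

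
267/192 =89/64= 1.39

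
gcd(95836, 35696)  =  388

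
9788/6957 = 1+2831/6957 = 1.41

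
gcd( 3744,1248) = 1248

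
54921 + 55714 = 110635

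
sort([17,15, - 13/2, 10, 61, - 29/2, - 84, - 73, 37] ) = [ - 84, - 73, - 29/2, - 13/2, 10, 15 , 17,37,61 ] 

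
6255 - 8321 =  - 2066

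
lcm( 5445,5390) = 533610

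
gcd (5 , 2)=1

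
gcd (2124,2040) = 12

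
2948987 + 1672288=4621275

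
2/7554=1/3777  =  0.00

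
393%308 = 85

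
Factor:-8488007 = -11^1*771637^1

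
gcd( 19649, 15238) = 401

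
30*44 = 1320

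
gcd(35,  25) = 5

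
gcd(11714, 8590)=2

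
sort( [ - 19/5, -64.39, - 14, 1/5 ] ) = [ - 64.39, - 14, - 19/5,1/5 ]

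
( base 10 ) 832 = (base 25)187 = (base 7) 2266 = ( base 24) 1ag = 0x340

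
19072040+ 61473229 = 80545269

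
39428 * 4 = 157712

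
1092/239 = 1092/239 = 4.57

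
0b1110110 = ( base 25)4I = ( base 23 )53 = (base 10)118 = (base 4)1312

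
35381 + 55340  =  90721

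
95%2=1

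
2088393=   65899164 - 63810771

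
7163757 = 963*7439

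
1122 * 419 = 470118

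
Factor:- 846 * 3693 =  - 2^1*3^3*47^1* 1231^1 = - 3124278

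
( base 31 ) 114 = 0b1111100100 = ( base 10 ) 996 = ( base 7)2622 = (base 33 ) u6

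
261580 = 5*52316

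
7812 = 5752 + 2060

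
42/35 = 1 + 1/5=1.20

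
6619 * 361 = 2389459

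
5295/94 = 56+31/94 = 56.33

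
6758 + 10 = 6768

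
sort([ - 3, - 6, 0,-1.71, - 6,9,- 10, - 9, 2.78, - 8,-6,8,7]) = [-10, - 9, - 8, - 6, - 6, - 6,-3, - 1.71,0,2.78,7,8,  9]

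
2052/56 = 513/14 = 36.64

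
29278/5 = 5855+ 3/5 =5855.60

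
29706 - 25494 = 4212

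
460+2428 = 2888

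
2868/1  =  2868 = 2868.00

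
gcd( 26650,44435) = 5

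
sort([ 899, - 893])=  [ - 893,899]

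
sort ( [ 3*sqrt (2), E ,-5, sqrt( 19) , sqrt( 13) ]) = [-5, E,  sqrt ( 13 ), 3 * sqrt( 2), sqrt( 19 )]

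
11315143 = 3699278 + 7615865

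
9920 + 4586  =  14506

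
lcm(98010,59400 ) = 1960200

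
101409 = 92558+8851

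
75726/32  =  37863/16 = 2366.44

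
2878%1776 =1102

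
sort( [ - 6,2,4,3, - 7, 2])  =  [ - 7,-6,2,2,3 , 4]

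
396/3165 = 132/1055 = 0.13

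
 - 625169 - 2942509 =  - 3567678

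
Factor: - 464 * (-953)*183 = 2^4 * 3^1*29^1 * 61^1 * 953^1 = 80921136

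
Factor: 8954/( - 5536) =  - 4477/2768 = - 2^( -4)*11^2*37^1*173^( - 1)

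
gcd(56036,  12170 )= 2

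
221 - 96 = 125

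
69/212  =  69/212  =  0.33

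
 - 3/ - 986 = 3/986 = 0.00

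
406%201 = 4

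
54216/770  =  70 + 158/385 =70.41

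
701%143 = 129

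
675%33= 15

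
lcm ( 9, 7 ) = 63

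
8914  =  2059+6855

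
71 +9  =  80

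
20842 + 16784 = 37626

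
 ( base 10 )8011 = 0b1111101001011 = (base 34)6vl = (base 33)7bp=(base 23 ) f37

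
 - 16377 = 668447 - 684824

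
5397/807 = 6+185/269= 6.69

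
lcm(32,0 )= 0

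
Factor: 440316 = 2^2*3^6*151^1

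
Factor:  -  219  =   - 3^1*73^1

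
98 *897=87906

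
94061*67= 6302087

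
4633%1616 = 1401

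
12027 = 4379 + 7648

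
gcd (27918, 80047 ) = 11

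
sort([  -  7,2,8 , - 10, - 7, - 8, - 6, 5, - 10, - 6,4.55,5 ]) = [ - 10, - 10 ,- 8, - 7, - 7,  -  6, - 6,2,  4.55,5, 5,8 ] 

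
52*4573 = 237796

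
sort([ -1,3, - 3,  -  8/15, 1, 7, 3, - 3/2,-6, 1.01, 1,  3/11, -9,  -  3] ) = [-9, - 6, - 3, - 3, - 3/2,-1, - 8/15, 3/11, 1, 1,1.01, 3, 3, 7]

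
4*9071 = 36284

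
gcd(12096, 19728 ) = 144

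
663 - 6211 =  - 5548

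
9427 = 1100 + 8327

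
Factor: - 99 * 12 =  - 1188 = - 2^2*3^3*11^1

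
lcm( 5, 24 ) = 120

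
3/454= 3/454 = 0.01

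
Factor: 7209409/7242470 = 2^(  -  1 )*5^( - 1)*23^(  -  1 )*127^1 * 31489^( - 1 )*56767^1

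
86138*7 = 602966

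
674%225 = 224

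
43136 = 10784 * 4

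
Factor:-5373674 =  - 2^1*23^1 * 116819^1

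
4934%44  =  6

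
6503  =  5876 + 627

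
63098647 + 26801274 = 89899921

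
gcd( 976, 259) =1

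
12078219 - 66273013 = -54194794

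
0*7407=0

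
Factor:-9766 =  - 2^1*19^1*257^1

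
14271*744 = 10617624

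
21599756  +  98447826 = 120047582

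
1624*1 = 1624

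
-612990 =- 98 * 6255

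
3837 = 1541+2296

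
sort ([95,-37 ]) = [ - 37,95 ] 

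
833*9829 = 8187557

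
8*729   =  5832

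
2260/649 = 2260/649 = 3.48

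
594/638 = 27/29 = 0.93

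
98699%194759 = 98699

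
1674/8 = 209 + 1/4 = 209.25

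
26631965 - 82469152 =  - 55837187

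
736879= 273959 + 462920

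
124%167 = 124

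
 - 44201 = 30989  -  75190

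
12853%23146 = 12853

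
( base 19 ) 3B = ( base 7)125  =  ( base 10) 68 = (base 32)24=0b1000100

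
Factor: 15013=15013^1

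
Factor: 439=439^1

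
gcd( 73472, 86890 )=2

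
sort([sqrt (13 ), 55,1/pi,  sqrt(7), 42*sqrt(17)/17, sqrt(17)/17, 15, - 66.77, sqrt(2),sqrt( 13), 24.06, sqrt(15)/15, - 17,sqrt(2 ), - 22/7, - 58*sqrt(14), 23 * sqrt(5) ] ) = [ - 58*sqrt(14), - 66.77 ,-17 , - 22/7, sqrt ( 17) /17 , sqrt(15)/15,1/pi, sqrt(2 ), sqrt( 2),sqrt( 7),sqrt(13 ), sqrt (13), 42*sqrt(17)/17,15, 24.06,  23*sqrt( 5), 55 ]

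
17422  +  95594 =113016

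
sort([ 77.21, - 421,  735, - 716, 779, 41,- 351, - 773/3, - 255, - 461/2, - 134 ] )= [- 716, - 421,-351, - 773/3, - 255, - 461/2, - 134, 41,77.21, 735,779 ] 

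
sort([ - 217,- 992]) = [ - 992, - 217 ] 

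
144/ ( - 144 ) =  - 1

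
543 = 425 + 118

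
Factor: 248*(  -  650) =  - 2^4*5^2*13^1*31^1 = -  161200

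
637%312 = 13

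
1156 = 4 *289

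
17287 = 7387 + 9900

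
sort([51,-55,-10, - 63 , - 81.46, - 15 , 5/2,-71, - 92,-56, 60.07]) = [  -  92,-81.46, - 71,-63, - 56, - 55  , - 15, - 10,  5/2, 51, 60.07]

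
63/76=63/76 = 0.83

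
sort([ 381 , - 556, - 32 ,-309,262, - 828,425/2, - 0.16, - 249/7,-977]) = [ - 977, - 828,-556,-309,  -  249/7, - 32, - 0.16, 425/2, 262, 381]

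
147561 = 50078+97483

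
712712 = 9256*77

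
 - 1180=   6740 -7920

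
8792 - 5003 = 3789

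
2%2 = 0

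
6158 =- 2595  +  8753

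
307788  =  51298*6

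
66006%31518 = 2970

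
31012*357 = 11071284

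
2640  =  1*2640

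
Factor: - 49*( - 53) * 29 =75313= 7^2*29^1 * 53^1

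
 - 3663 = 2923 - 6586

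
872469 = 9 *96941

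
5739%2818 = 103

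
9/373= 9/373=0.02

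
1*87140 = 87140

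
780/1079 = 60/83 = 0.72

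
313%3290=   313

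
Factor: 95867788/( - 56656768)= -23966947/14164192 = - 2^( - 5) * 7^ ( - 1) * 37^(  -  1)*1327^1*1709^( - 1)*18061^1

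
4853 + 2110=6963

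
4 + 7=11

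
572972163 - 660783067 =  - 87810904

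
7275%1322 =665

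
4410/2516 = 1 + 947/1258 = 1.75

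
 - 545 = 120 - 665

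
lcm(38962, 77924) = 77924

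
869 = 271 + 598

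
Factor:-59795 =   -  5^1*11959^1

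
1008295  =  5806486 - 4798191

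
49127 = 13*3779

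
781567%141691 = 73112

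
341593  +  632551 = 974144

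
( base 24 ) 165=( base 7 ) 2054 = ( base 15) 335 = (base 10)725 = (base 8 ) 1325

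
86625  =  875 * 99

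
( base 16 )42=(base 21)33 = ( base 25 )2G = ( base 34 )1w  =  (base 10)66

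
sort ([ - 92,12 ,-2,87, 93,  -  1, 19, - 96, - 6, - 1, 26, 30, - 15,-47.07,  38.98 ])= [ - 96, - 92,-47.07 , - 15, - 6,  -  2,-1 ,  -  1, 12,19,26,30,38.98, 87,93]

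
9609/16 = 600 + 9/16 = 600.56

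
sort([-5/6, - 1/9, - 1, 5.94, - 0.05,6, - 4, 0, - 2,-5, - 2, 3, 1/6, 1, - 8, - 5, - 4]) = [ - 8, - 5, - 5,  -  4, - 4,- 2, - 2, - 1, - 5/6, - 1/9, - 0.05,0, 1/6,1, 3, 5.94,6]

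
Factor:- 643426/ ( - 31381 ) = 91918/4483=2^1*4483^(-1 ) * 45959^1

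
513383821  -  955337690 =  - 441953869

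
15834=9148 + 6686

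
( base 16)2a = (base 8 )52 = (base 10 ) 42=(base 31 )1b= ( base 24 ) 1I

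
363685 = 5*72737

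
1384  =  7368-5984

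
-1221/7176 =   -  407/2392 = - 0.17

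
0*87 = 0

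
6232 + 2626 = 8858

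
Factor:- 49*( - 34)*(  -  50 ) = - 2^2 * 5^2* 7^2*17^1 = - 83300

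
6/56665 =6/56665 = 0.00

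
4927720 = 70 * 70396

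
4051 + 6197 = 10248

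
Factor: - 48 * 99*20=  - 95040 = - 2^6*3^3*5^1*11^1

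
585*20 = 11700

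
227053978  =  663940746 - 436886768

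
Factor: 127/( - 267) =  - 3^(  -  1)*89^(-1) * 127^1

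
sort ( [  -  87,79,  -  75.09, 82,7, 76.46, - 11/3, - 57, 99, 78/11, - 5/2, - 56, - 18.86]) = [ - 87 , - 75.09, - 57, - 56, - 18.86,-11/3, - 5/2, 7, 78/11, 76.46,  79 , 82, 99]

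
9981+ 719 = 10700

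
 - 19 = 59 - 78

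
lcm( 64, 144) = 576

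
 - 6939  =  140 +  - 7079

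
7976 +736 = 8712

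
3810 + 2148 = 5958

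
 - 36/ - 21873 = 12/7291 = 0.00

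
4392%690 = 252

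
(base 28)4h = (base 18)73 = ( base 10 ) 129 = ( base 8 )201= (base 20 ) 69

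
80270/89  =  901+81/89 = 901.91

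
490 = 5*98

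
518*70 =36260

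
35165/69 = 35165/69 = 509.64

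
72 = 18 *4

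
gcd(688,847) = 1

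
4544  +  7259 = 11803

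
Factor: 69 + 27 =96=2^5*3^1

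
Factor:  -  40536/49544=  - 9/11 = -  3^2*11^( - 1)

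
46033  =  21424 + 24609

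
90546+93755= 184301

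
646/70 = 9 + 8/35 = 9.23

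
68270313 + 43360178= 111630491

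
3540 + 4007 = 7547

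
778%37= 1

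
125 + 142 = 267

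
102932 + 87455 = 190387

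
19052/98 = 9526/49 = 194.41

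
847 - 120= 727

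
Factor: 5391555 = 3^1*5^1*13^1*43^1*643^1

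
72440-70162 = 2278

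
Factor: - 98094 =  - 2^1 * 3^1  *  16349^1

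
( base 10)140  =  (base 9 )165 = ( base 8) 214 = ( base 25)5F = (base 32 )4c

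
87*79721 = 6935727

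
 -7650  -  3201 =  - 10851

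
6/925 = 6/925 = 0.01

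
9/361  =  9/361=0.02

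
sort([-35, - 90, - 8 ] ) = [ - 90, - 35,  -  8 ]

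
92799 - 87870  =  4929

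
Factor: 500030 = 2^1*5^1*31^1*1613^1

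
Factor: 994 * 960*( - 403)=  - 384558720 = - 2^7*3^1 * 5^1*7^1*13^1 *31^1*71^1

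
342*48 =16416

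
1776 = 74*24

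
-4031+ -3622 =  - 7653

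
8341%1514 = 771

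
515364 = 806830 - 291466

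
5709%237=21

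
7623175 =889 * 8575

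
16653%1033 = 125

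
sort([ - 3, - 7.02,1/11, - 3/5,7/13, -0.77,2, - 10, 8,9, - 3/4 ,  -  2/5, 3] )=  [ - 10,-7.02 ,-3, - 0.77 ,- 3/4, - 3/5,-2/5,1/11,7/13, 2 , 3 , 8,9 ] 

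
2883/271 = 10+173/271=10.64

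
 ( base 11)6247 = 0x2057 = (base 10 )8279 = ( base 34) 75H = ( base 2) 10000001010111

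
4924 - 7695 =-2771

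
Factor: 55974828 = 2^2*3^1* 7^1* 13^2*3943^1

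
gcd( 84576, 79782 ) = 6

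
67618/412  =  33809/206 = 164.12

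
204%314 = 204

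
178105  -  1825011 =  - 1646906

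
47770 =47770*1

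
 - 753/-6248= 753/6248 = 0.12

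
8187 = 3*2729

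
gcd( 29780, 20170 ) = 10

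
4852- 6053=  - 1201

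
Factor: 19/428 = 2^ ( - 2)*19^1*107^ (- 1) 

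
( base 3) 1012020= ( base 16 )366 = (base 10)870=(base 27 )156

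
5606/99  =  5606/99=56.63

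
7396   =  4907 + 2489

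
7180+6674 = 13854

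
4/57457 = 4/57457 = 0.00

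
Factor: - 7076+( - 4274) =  - 11350 = - 2^1*5^2 *227^1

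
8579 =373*23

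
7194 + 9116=16310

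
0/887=0 = 0.00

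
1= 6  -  5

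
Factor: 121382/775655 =2^1* 5^( - 1)*53^(  -  1 )* 137^1 * 443^1*2927^ (  -  1)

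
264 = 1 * 264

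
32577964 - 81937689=-49359725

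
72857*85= 6192845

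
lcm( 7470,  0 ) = 0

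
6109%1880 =469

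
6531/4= 1632  +  3/4 = 1632.75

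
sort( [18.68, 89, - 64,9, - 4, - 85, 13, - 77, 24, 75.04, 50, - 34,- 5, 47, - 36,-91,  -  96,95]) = [-96,-91, - 85, - 77,-64,-36, - 34, - 5, - 4 , 9, 13, 18.68, 24, 47, 50, 75.04, 89, 95 ]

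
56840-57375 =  - 535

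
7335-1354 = 5981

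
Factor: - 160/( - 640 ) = 1/4= 2^( - 2 )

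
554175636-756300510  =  -202124874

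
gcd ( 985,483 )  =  1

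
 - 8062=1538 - 9600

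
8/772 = 2/193 = 0.01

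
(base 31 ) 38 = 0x65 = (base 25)41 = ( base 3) 10202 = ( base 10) 101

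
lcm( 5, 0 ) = 0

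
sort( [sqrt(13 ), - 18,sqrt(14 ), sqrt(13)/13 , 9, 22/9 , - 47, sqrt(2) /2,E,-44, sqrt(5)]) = [ - 47,-44, - 18, sqrt( 13 ) /13, sqrt ( 2 ) /2,sqrt (5), 22/9, E , sqrt ( 13),sqrt(14), 9 ] 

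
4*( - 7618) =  - 30472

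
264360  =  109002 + 155358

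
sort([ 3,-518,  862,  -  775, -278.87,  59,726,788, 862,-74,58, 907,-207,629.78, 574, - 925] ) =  [ - 925, - 775, - 518, - 278.87, - 207, - 74,3, 58, 59, 574, 629.78,726, 788 , 862, 862, 907 ]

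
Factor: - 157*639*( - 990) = 99319770 = 2^1*3^4*5^1* 11^1*71^1*157^1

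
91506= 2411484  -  2319978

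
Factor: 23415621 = 3^1 * 7805207^1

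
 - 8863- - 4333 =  - 4530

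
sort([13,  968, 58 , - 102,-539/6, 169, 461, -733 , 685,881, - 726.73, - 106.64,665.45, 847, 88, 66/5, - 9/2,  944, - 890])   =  [ - 890,  -  733 , - 726.73, - 106.64, - 102 , - 539/6, - 9/2,  13, 66/5,58, 88,169,461,665.45,685, 847,881,944, 968]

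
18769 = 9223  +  9546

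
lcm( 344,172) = 344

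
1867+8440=10307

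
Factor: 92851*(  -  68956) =-6402633556 = - 2^2*11^1*23^1*367^1*17239^1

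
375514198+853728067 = 1229242265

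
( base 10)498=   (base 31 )g2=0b111110010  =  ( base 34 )EM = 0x1f2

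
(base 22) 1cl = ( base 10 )769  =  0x301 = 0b1100000001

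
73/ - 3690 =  - 73/3690= - 0.02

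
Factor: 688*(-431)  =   - 296528 = -2^4*43^1*431^1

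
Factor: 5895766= 2^1*31^1*95093^1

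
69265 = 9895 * 7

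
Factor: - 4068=  -  2^2*3^2*113^1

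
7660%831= 181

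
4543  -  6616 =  - 2073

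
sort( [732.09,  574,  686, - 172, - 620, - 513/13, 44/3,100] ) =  [ - 620, - 172,  -  513/13,44/3,100,574,686,732.09]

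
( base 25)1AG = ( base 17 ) 317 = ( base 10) 891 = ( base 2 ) 1101111011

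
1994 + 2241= 4235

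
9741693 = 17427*559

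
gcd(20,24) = 4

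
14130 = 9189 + 4941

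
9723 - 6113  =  3610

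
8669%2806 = 251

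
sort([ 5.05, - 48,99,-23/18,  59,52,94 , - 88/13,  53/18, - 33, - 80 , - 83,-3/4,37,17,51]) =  [ - 83,-80,-48,-33, - 88/13, -23/18,-3/4, 53/18, 5.05, 17, 37, 51,52, 59,94, 99 ]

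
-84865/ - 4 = 21216  +  1/4 = 21216.25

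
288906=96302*3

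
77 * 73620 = 5668740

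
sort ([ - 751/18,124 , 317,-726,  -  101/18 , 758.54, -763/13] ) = [ - 726,  -  763/13, - 751/18, - 101/18,124,317,  758.54] 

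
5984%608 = 512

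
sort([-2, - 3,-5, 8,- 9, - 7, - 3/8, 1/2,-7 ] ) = [  -  9,-7,-7,-5,-3, -2, - 3/8,1/2, 8 ]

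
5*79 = 395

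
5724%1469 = 1317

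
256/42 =6 + 2/21 = 6.10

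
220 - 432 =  - 212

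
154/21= 7+ 1/3 = 7.33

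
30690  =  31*990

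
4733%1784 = 1165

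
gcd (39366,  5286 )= 6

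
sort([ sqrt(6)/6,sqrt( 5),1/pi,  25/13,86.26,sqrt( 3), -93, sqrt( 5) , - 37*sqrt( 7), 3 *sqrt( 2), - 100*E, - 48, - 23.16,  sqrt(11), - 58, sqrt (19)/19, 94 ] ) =[ - 100*E,- 37*sqrt( 7), - 93, - 58, - 48 , - 23.16,sqrt ( 19)/19 , 1/pi, sqrt ( 6) /6,sqrt(3),25/13, sqrt(5 ),sqrt( 5 ), sqrt( 11),3 *sqrt ( 2), 86.26,94 ]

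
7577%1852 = 169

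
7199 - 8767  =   - 1568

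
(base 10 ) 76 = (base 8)114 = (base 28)2K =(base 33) 2A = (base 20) 3G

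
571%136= 27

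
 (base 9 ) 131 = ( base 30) 3J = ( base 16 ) 6d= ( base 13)85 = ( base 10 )109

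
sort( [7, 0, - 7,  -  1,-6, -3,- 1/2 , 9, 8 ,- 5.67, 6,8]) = [  -  7 ,  -  6, - 5.67, - 3,  -  1,-1/2, 0,6,7 , 8,8, 9]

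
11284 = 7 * 1612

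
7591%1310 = 1041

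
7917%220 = 217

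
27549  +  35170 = 62719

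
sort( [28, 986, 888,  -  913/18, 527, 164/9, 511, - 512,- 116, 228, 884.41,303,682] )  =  [  -  512, - 116,-913/18, 164/9, 28,228, 303, 511,  527, 682, 884.41, 888,  986] 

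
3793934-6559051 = -2765117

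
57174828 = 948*60311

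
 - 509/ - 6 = 84 + 5/6 =84.83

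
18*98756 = 1777608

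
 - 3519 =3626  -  7145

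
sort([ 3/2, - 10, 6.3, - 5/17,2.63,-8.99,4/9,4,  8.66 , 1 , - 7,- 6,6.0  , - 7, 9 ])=[ - 10,  -  8.99, - 7, - 7, - 6, - 5/17,4/9,1,3/2, 2.63,  4, 6.0,6.3,8.66,9 ]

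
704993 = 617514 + 87479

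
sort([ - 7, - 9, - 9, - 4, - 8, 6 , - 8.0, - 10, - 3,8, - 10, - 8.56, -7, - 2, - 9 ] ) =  [ - 10, - 10, - 9, - 9, - 9, - 8.56 , - 8, - 8.0, - 7, - 7, - 4, - 3, - 2, 6,8]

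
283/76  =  283/76 = 3.72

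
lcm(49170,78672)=393360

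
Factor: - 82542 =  - 2^1*3^1*13757^1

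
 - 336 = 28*( - 12)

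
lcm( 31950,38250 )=2715750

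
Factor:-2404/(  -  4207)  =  4/7 = 2^2 * 7^(  -  1 ) 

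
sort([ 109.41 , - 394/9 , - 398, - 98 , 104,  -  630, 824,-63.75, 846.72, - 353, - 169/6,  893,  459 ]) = [ - 630 , -398, - 353 , - 98, - 63.75, -394/9 , - 169/6, 104, 109.41,459 , 824, 846.72,893]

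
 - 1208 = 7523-8731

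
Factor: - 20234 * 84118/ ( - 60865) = 1702043612/60865 = 2^2*5^(  -  1 ) * 7^( - 1)*37^( - 1 ) * 47^( - 1)*67^1*137^1*151^1*307^1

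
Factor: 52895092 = 2^2 * 17^2 * 45757^1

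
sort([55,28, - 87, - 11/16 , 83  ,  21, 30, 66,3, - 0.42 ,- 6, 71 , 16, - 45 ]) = [ - 87,-45,-6, - 11/16 , - 0.42, 3,16 , 21, 28, 30 , 55 , 66, 71, 83]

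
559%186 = 1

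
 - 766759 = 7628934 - 8395693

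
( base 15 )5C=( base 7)153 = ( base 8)127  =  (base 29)30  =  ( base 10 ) 87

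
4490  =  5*898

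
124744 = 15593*8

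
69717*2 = 139434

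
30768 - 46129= -15361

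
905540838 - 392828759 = 512712079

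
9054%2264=2262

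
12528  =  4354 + 8174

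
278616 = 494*564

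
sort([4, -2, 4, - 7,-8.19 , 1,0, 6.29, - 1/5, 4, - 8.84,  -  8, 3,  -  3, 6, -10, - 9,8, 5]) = [ - 10, - 9, - 8.84,-8.19, - 8, - 7, - 3, - 2, - 1/5, 0,1, 3, 4, 4, 4, 5,  6, 6.29,  8]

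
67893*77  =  5227761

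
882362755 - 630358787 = 252003968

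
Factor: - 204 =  - 2^2* 3^1 * 17^1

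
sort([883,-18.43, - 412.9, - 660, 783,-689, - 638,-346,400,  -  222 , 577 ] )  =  [ - 689 , - 660, - 638, - 412.9,  -  346,-222, - 18.43, 400,577,  783,883]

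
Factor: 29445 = 3^1*5^1*13^1*151^1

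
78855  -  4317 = 74538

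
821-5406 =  -4585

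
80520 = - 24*( - 3355)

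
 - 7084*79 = -559636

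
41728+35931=77659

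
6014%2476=1062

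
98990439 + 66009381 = 164999820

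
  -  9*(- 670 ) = 6030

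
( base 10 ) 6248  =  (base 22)CK0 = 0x1868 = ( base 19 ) H5G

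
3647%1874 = 1773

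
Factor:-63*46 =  - 2898  =  - 2^1*3^2*7^1*23^1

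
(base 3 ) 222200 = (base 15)330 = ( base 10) 720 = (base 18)240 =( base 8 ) 1320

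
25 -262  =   - 237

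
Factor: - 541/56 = -2^( - 3 )*7^(-1)*541^1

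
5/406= 5/406 =0.01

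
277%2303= 277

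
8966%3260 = 2446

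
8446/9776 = 4223/4888 = 0.86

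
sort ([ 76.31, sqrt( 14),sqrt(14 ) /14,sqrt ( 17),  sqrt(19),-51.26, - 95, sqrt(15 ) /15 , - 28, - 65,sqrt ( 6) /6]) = [ - 95, - 65,  -  51.26, - 28,sqrt(15)/15 , sqrt(14)/14, sqrt(6 ) /6, sqrt( 14 ), sqrt(17),sqrt ( 19 ),76.31]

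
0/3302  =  0 = 0.00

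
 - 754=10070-10824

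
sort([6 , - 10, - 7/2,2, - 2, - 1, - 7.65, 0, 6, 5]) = [ - 10, - 7.65, - 7/2,-2, - 1,0,2, 5,6,6]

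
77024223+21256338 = 98280561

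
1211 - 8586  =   - 7375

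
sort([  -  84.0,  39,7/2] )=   [ - 84.0,7/2,39]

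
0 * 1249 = 0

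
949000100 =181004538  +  767995562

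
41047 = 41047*1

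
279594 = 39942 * 7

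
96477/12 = 8039 + 3/4=8039.75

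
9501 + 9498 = 18999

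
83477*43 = 3589511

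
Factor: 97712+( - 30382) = 67330  =  2^1*5^1*6733^1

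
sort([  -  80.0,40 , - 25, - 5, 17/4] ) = [- 80.0,-25,-5,17/4,40]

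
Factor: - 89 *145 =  - 12905 = - 5^1*29^1*89^1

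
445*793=352885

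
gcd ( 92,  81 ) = 1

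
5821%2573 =675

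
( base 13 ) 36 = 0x2d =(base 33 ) 1C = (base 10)45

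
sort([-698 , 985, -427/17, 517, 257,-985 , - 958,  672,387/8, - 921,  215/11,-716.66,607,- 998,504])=[-998 , - 985,-958, -921, - 716.66 ,-698,-427/17,215/11, 387/8, 257,504,517 , 607 , 672 , 985]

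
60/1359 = 20/453 = 0.04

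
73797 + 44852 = 118649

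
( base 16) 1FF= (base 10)511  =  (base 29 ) HI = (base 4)13333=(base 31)GF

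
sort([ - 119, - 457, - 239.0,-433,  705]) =[ - 457, - 433, - 239.0, - 119, 705 ]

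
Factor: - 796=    - 2^2*199^1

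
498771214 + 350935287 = 849706501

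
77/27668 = 77/27668  =  0.00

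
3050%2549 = 501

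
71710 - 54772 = 16938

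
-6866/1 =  - 6866 = - 6866.00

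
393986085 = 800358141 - 406372056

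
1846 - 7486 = -5640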